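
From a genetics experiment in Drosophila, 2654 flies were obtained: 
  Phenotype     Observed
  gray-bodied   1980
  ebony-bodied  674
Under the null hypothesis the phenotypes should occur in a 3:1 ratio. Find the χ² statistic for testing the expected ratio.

Under the 3:1 hypothesis (Σ ratio = 4, N = 2654):
  gray-bodied: 2654 × 3/4 = 1990.5
  ebony-bodied: 2654 × 1/4 = 663.5
χ² = Σ (O − E)² / E
  gray-bodied: (1980 − 1990.5)² / 1990.5 = 0.0554
  ebony-bodied: (674 − 663.5)² / 663.5 = 0.1662
χ² = 0.0554 + 0.1662 = 0.2216 ≈ 0.222

0.222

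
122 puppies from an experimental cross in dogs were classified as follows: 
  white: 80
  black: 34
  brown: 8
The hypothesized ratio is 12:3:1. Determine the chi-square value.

6.874

The 12:3:1 ratio has 16 parts, so with N = 122 the expected counts are:
  white: 122 × 12/16 = 91.5
  black: 122 × 3/16 = 22.875
  brown: 122 × 1/16 = 7.625
χ² = Σ (O − E)² / E
  white: (80 − 91.5)² / 91.5 = 1.4454
  black: (34 − 22.875)² / 22.875 = 5.4105
  brown: (8 − 7.625)² / 7.625 = 0.0184
χ² = 1.4454 + 5.4105 + 0.0184 = 6.8743 ≈ 6.874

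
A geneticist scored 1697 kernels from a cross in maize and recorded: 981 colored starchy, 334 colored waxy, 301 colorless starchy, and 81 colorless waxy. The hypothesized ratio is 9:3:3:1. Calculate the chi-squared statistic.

8.369

Total ratio parts = 16. Expected numbers out of 1697:
  colored starchy: 1697 × 9/16 = 954.5625
  colored waxy: 1697 × 3/16 = 318.1875
  colorless starchy: 1697 × 3/16 = 318.1875
  colorless waxy: 1697 × 1/16 = 106.0625
χ² = Σ (O − E)² / E
  colored starchy: (981 − 954.5625)² / 954.5625 = 0.7322
  colored waxy: (334 − 318.1875)² / 318.1875 = 0.7858
  colorless starchy: (301 − 318.1875)² / 318.1875 = 0.9284
  colorless waxy: (81 − 106.0625)² / 106.0625 = 5.9223
χ² = 0.7322 + 0.7858 + 0.9284 + 5.9223 = 8.3687 ≈ 8.369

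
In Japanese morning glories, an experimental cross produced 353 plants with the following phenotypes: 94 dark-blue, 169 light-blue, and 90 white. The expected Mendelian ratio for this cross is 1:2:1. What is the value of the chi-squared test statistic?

0.728

The 1:2:1 ratio has 4 parts, so with N = 353 the expected counts are:
  dark-blue: 353 × 1/4 = 88.25
  light-blue: 353 × 2/4 = 176.5
  white: 353 × 1/4 = 88.25
χ² = Σ (O − E)² / E
  dark-blue: (94 − 88.25)² / 88.25 = 0.3746
  light-blue: (169 − 176.5)² / 176.5 = 0.3187
  white: (90 − 88.25)² / 88.25 = 0.0347
χ² = 0.3746 + 0.3187 + 0.0347 = 0.728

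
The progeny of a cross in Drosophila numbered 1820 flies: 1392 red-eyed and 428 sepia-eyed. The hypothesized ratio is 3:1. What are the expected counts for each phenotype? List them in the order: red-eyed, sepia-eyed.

Under the 3:1 hypothesis (Σ ratio = 4, N = 1820):
  red-eyed: 1820 × 3/4 = 1365
  sepia-eyed: 1820 × 1/4 = 455

1365, 455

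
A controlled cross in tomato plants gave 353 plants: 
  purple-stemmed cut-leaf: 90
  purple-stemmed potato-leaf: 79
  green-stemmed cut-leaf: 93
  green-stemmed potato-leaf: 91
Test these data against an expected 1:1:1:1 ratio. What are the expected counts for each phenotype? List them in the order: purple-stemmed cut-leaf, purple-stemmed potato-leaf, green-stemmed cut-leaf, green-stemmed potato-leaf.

88.25, 88.25, 88.25, 88.25

Total ratio parts = 4. Expected numbers out of 353:
  purple-stemmed cut-leaf: 353 × 1/4 = 88.25
  purple-stemmed potato-leaf: 353 × 1/4 = 88.25
  green-stemmed cut-leaf: 353 × 1/4 = 88.25
  green-stemmed potato-leaf: 353 × 1/4 = 88.25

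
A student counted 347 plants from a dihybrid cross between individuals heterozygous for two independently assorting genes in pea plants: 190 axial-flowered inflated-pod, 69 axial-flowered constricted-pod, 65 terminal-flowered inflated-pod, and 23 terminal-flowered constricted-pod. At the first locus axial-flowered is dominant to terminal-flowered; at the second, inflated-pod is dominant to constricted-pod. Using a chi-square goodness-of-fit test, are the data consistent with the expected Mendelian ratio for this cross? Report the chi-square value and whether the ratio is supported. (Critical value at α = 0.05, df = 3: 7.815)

0.456; consistent

A dihybrid F₂ with independent assortment and complete dominance at both loci gives a 9:3:3:1 phenotypic ratio.
Under the 9:3:3:1 hypothesis (Σ ratio = 16, N = 347):
  axial-flowered inflated-pod: 347 × 9/16 = 195.1875
  axial-flowered constricted-pod: 347 × 3/16 = 65.0625
  terminal-flowered inflated-pod: 347 × 3/16 = 65.0625
  terminal-flowered constricted-pod: 347 × 1/16 = 21.6875
χ² = Σ (O − E)² / E
  axial-flowered inflated-pod: (190 − 195.1875)² / 195.1875 = 0.1379
  axial-flowered constricted-pod: (69 − 65.0625)² / 65.0625 = 0.2383
  terminal-flowered inflated-pod: (65 − 65.0625)² / 65.0625 = 0.0001
  terminal-flowered constricted-pod: (23 − 21.6875)² / 21.6875 = 0.0794
χ² = 0.1379 + 0.2383 + 0.0001 + 0.0794 = 0.4557 ≈ 0.456
Degrees of freedom = 4 − 1 = 3; critical value at α = 0.05 is 7.815.
Since 0.456 < 7.815, we fail to reject the null hypothesis — the data are consistent with the 9:3:3:1 ratio.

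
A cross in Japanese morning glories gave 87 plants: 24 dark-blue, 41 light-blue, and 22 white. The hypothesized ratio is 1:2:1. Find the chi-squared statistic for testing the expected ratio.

0.379

Under the 1:2:1 hypothesis (Σ ratio = 4, N = 87):
  dark-blue: 87 × 1/4 = 21.75
  light-blue: 87 × 2/4 = 43.5
  white: 87 × 1/4 = 21.75
χ² = Σ (O − E)² / E
  dark-blue: (24 − 21.75)² / 21.75 = 0.2328
  light-blue: (41 − 43.5)² / 43.5 = 0.1437
  white: (22 − 21.75)² / 21.75 = 0.0029
χ² = 0.2328 + 0.1437 + 0.0029 = 0.3794 ≈ 0.379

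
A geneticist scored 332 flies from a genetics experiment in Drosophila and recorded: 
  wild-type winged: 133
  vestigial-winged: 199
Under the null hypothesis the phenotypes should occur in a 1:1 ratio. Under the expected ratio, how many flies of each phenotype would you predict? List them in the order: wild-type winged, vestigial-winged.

Under the 1:1 hypothesis (Σ ratio = 2, N = 332):
  wild-type winged: 332 × 1/2 = 166
  vestigial-winged: 332 × 1/2 = 166

166, 166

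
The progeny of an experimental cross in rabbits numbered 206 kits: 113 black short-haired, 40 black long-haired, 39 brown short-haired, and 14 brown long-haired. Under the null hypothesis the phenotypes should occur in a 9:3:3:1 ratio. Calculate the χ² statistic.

0.222

Total ratio parts = 16. Expected numbers out of 206:
  black short-haired: 206 × 9/16 = 115.875
  black long-haired: 206 × 3/16 = 38.625
  brown short-haired: 206 × 3/16 = 38.625
  brown long-haired: 206 × 1/16 = 12.875
χ² = Σ (O − E)² / E
  black short-haired: (113 − 115.875)² / 115.875 = 0.0713
  black long-haired: (40 − 38.625)² / 38.625 = 0.0489
  brown short-haired: (39 − 38.625)² / 38.625 = 0.0036
  brown long-haired: (14 − 12.875)² / 12.875 = 0.0983
χ² = 0.0713 + 0.0489 + 0.0036 + 0.0983 = 0.2221 ≈ 0.222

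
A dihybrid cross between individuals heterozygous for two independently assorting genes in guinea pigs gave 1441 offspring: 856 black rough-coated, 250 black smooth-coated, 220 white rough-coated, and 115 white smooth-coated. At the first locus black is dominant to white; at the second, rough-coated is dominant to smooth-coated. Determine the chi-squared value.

20.283

A dihybrid F₂ with independent assortment and complete dominance at both loci gives a 9:3:3:1 phenotypic ratio.
Total ratio parts = 16. Expected numbers out of 1441:
  black rough-coated: 1441 × 9/16 = 810.5625
  black smooth-coated: 1441 × 3/16 = 270.1875
  white rough-coated: 1441 × 3/16 = 270.1875
  white smooth-coated: 1441 × 1/16 = 90.0625
χ² = Σ (O − E)² / E
  black rough-coated: (856 − 810.5625)² / 810.5625 = 2.5471
  black smooth-coated: (250 − 270.1875)² / 270.1875 = 1.5083
  white rough-coated: (220 − 270.1875)² / 270.1875 = 9.3224
  white smooth-coated: (115 − 90.0625)² / 90.0625 = 6.9050
χ² = 2.5471 + 1.5083 + 9.3224 + 6.9050 = 20.2828 ≈ 20.283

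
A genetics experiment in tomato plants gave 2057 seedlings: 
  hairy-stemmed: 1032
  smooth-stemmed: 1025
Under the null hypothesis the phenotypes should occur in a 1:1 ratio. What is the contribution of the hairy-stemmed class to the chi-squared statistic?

Total ratio parts = 2. Expected numbers out of 2057:
  hairy-stemmed: 2057 × 1/2 = 1028.5
  smooth-stemmed: 2057 × 1/2 = 1028.5
Contribution of hairy-stemmed: (1032 − 1028.5)² / 1028.5 = 0.0119

0.012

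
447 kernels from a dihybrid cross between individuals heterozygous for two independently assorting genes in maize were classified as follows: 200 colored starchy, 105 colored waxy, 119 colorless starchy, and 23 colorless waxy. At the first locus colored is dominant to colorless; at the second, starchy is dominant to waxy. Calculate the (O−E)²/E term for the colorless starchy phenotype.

14.773

A dihybrid F₂ with independent assortment and complete dominance at both loci gives a 9:3:3:1 phenotypic ratio.
The 9:3:3:1 ratio has 16 parts, so with N = 447 the expected counts are:
  colored starchy: 447 × 9/16 = 251.4375
  colored waxy: 447 × 3/16 = 83.8125
  colorless starchy: 447 × 3/16 = 83.8125
  colorless waxy: 447 × 1/16 = 27.9375
Contribution of colorless starchy: (119 − 83.8125)² / 83.8125 = 14.7730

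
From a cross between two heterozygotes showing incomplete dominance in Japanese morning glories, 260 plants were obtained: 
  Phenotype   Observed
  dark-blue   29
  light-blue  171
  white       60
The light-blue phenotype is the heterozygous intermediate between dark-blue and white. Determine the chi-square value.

33.254

With incomplete dominance, a heterozygote × heterozygote cross gives a 1:2:1 phenotypic ratio.
Expected counts for N = 260 under a 1:2:1 ratio (total parts = 4):
  dark-blue: 260 × 1/4 = 65
  light-blue: 260 × 2/4 = 130
  white: 260 × 1/4 = 65
χ² = Σ (O − E)² / E
  dark-blue: (29 − 65)² / 65 = 19.9385
  light-blue: (171 − 130)² / 130 = 12.9308
  white: (60 − 65)² / 65 = 0.3846
χ² = 19.9385 + 12.9308 + 0.3846 = 33.2539 ≈ 33.254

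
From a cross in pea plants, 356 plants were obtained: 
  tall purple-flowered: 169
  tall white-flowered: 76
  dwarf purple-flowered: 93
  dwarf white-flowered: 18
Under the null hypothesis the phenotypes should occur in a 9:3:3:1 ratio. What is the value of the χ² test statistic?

The 9:3:3:1 ratio has 16 parts, so with N = 356 the expected counts are:
  tall purple-flowered: 356 × 9/16 = 200.25
  tall white-flowered: 356 × 3/16 = 66.75
  dwarf purple-flowered: 356 × 3/16 = 66.75
  dwarf white-flowered: 356 × 1/16 = 22.25
χ² = Σ (O − E)² / E
  tall purple-flowered: (169 − 200.25)² / 200.25 = 4.8767
  tall white-flowered: (76 − 66.75)² / 66.75 = 1.2818
  dwarf purple-flowered: (93 − 66.75)² / 66.75 = 10.3230
  dwarf white-flowered: (18 − 22.25)² / 22.25 = 0.8118
χ² = 4.8767 + 1.2818 + 10.3230 + 0.8118 = 17.2933 ≈ 17.293

17.293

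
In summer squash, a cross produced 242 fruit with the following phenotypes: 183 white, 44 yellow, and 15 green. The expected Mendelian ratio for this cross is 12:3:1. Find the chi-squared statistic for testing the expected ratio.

0.055

Under the 12:3:1 hypothesis (Σ ratio = 16, N = 242):
  white: 242 × 12/16 = 181.5
  yellow: 242 × 3/16 = 45.375
  green: 242 × 1/16 = 15.125
χ² = Σ (O − E)² / E
  white: (183 − 181.5)² / 181.5 = 0.0124
  yellow: (44 − 45.375)² / 45.375 = 0.0417
  green: (15 − 15.125)² / 15.125 = 0.0010
χ² = 0.0124 + 0.0417 + 0.0010 = 0.0551 ≈ 0.055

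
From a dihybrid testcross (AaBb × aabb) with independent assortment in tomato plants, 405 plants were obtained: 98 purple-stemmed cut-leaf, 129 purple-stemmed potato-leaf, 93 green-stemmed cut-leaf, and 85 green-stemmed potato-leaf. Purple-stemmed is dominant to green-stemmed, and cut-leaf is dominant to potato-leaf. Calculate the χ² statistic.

10.990

A dihybrid testcross with independent assortment gives a 1:1:1:1 ratio.
Total ratio parts = 4. Expected numbers out of 405:
  purple-stemmed cut-leaf: 405 × 1/4 = 101.25
  purple-stemmed potato-leaf: 405 × 1/4 = 101.25
  green-stemmed cut-leaf: 405 × 1/4 = 101.25
  green-stemmed potato-leaf: 405 × 1/4 = 101.25
χ² = Σ (O − E)² / E
  purple-stemmed cut-leaf: (98 − 101.25)² / 101.25 = 0.1043
  purple-stemmed potato-leaf: (129 − 101.25)² / 101.25 = 7.6056
  green-stemmed cut-leaf: (93 − 101.25)² / 101.25 = 0.6722
  green-stemmed potato-leaf: (85 − 101.25)² / 101.25 = 2.6080
χ² = 0.1043 + 7.6056 + 0.6722 + 2.6080 = 10.9901 ≈ 10.990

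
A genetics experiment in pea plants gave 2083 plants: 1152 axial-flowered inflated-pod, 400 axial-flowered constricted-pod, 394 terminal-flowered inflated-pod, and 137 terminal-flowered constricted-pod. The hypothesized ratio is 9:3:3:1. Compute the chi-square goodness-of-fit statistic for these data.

0.946

The 9:3:3:1 ratio has 16 parts, so with N = 2083 the expected counts are:
  axial-flowered inflated-pod: 2083 × 9/16 = 1171.6875
  axial-flowered constricted-pod: 2083 × 3/16 = 390.5625
  terminal-flowered inflated-pod: 2083 × 3/16 = 390.5625
  terminal-flowered constricted-pod: 2083 × 1/16 = 130.1875
χ² = Σ (O − E)² / E
  axial-flowered inflated-pod: (1152 − 1171.6875)² / 1171.6875 = 0.3308
  axial-flowered constricted-pod: (400 − 390.5625)² / 390.5625 = 0.2280
  terminal-flowered inflated-pod: (394 − 390.5625)² / 390.5625 = 0.0303
  terminal-flowered constricted-pod: (137 − 130.1875)² / 130.1875 = 0.3565
χ² = 0.3308 + 0.2280 + 0.0303 + 0.3565 = 0.9456 ≈ 0.946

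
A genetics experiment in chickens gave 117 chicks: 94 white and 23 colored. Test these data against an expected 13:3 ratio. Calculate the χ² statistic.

0.063

Total ratio parts = 16. Expected numbers out of 117:
  white: 117 × 13/16 = 95.0625
  colored: 117 × 3/16 = 21.9375
χ² = Σ (O − E)² / E
  white: (94 − 95.0625)² / 95.0625 = 0.0119
  colored: (23 − 21.9375)² / 21.9375 = 0.0515
χ² = 0.0119 + 0.0515 = 0.0634 ≈ 0.063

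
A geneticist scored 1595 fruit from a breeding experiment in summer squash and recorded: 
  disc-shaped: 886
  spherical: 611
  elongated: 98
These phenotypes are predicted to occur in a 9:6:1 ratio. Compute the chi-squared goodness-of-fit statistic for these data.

0.445

Expected counts for N = 1595 under a 9:6:1 ratio (total parts = 16):
  disc-shaped: 1595 × 9/16 = 897.1875
  spherical: 1595 × 6/16 = 598.125
  elongated: 1595 × 1/16 = 99.6875
χ² = Σ (O − E)² / E
  disc-shaped: (886 − 897.1875)² / 897.1875 = 0.1395
  spherical: (611 − 598.125)² / 598.125 = 0.2771
  elongated: (98 − 99.6875)² / 99.6875 = 0.0286
χ² = 0.1395 + 0.2771 + 0.0286 = 0.4452 ≈ 0.445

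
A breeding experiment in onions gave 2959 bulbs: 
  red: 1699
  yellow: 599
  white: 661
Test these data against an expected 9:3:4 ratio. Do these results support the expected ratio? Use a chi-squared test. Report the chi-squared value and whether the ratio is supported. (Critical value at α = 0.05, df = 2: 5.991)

The 9:3:4 ratio has 16 parts, so with N = 2959 the expected counts are:
  red: 2959 × 9/16 = 1664.4375
  yellow: 2959 × 3/16 = 554.8125
  white: 2959 × 4/16 = 739.75
χ² = Σ (O − E)² / E
  red: (1699 − 1664.4375)² / 1664.4375 = 0.7177
  yellow: (599 − 554.8125)² / 554.8125 = 3.5193
  white: (661 − 739.75)² / 739.75 = 8.3833
χ² = 0.7177 + 3.5193 + 8.3833 = 12.6203 ≈ 12.620
Degrees of freedom = 3 − 1 = 2; critical value at α = 0.05 is 5.991.
Since 12.620 > 5.991, we reject the null hypothesis — the data do not fit the 9:3:4 ratio.

12.620; not consistent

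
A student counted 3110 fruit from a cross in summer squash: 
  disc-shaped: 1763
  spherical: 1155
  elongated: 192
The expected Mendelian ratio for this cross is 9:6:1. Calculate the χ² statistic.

Under the 9:6:1 hypothesis (Σ ratio = 16, N = 3110):
  disc-shaped: 3110 × 9/16 = 1749.375
  spherical: 3110 × 6/16 = 1166.25
  elongated: 3110 × 1/16 = 194.375
χ² = Σ (O − E)² / E
  disc-shaped: (1763 − 1749.375)² / 1749.375 = 0.1061
  spherical: (1155 − 1166.25)² / 1166.25 = 0.1085
  elongated: (192 − 194.375)² / 194.375 = 0.0290
χ² = 0.1061 + 0.1085 + 0.0290 = 0.2436 ≈ 0.244

0.244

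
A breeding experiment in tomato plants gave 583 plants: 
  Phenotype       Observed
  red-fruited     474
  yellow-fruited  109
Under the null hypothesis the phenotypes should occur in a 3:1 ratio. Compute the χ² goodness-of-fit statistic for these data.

Total ratio parts = 4. Expected numbers out of 583:
  red-fruited: 583 × 3/4 = 437.25
  yellow-fruited: 583 × 1/4 = 145.75
χ² = Σ (O − E)² / E
  red-fruited: (474 − 437.25)² / 437.25 = 3.0888
  yellow-fruited: (109 − 145.75)² / 145.75 = 9.2663
χ² = 3.0888 + 9.2663 = 12.3551 ≈ 12.355

12.355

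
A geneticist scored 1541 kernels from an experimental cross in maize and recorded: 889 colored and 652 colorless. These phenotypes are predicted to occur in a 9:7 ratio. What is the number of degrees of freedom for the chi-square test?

A goodness-of-fit test with 2 phenotype classes has df = 2 − 1 = 1.

1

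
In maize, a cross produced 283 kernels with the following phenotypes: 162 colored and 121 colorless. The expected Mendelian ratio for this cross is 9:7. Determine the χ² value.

0.114

Under the 9:7 hypothesis (Σ ratio = 16, N = 283):
  colored: 283 × 9/16 = 159.1875
  colorless: 283 × 7/16 = 123.8125
χ² = Σ (O − E)² / E
  colored: (162 − 159.1875)² / 159.1875 = 0.0497
  colorless: (121 − 123.8125)² / 123.8125 = 0.0639
χ² = 0.0497 + 0.0639 = 0.1136 ≈ 0.114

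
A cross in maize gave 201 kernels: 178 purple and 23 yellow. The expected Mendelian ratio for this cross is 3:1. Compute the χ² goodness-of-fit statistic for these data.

19.703

The 3:1 ratio has 4 parts, so with N = 201 the expected counts are:
  purple: 201 × 3/4 = 150.75
  yellow: 201 × 1/4 = 50.25
χ² = Σ (O − E)² / E
  purple: (178 − 150.75)² / 150.75 = 4.9258
  yellow: (23 − 50.25)² / 50.25 = 14.7774
χ² = 4.9258 + 14.7774 = 19.7032 ≈ 19.703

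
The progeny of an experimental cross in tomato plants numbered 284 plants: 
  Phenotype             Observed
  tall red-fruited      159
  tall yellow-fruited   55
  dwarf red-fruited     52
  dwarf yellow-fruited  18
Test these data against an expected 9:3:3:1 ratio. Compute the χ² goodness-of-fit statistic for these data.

0.094

Total ratio parts = 16. Expected numbers out of 284:
  tall red-fruited: 284 × 9/16 = 159.75
  tall yellow-fruited: 284 × 3/16 = 53.25
  dwarf red-fruited: 284 × 3/16 = 53.25
  dwarf yellow-fruited: 284 × 1/16 = 17.75
χ² = Σ (O − E)² / E
  tall red-fruited: (159 − 159.75)² / 159.75 = 0.0035
  tall yellow-fruited: (55 − 53.25)² / 53.25 = 0.0575
  dwarf red-fruited: (52 − 53.25)² / 53.25 = 0.0293
  dwarf yellow-fruited: (18 − 17.75)² / 17.75 = 0.0035
χ² = 0.0035 + 0.0575 + 0.0293 + 0.0035 = 0.0938 ≈ 0.094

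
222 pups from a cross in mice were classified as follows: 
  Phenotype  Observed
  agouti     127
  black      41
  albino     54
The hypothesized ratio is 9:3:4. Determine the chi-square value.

0.086

Under the 9:3:4 hypothesis (Σ ratio = 16, N = 222):
  agouti: 222 × 9/16 = 124.875
  black: 222 × 3/16 = 41.625
  albino: 222 × 4/16 = 55.5
χ² = Σ (O − E)² / E
  agouti: (127 − 124.875)² / 124.875 = 0.0362
  black: (41 − 41.625)² / 41.625 = 0.0094
  albino: (54 − 55.5)² / 55.5 = 0.0405
χ² = 0.0362 + 0.0094 + 0.0405 = 0.0861 ≈ 0.086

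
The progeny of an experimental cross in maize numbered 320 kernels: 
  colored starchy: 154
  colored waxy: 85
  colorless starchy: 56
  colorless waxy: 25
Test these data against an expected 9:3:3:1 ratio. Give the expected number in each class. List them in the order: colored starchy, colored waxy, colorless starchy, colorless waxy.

Under the 9:3:3:1 hypothesis (Σ ratio = 16, N = 320):
  colored starchy: 320 × 9/16 = 180
  colored waxy: 320 × 3/16 = 60
  colorless starchy: 320 × 3/16 = 60
  colorless waxy: 320 × 1/16 = 20

180, 60, 60, 20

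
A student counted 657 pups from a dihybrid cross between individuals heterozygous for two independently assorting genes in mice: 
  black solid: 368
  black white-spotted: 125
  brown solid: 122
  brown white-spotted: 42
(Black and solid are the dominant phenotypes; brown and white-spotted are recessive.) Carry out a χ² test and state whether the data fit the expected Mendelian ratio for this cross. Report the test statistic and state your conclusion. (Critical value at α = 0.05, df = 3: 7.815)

0.066; consistent

A dihybrid F₂ with independent assortment and complete dominance at both loci gives a 9:3:3:1 phenotypic ratio.
Expected counts for N = 657 under a 9:3:3:1 ratio (total parts = 16):
  black solid: 657 × 9/16 = 369.5625
  black white-spotted: 657 × 3/16 = 123.1875
  brown solid: 657 × 3/16 = 123.1875
  brown white-spotted: 657 × 1/16 = 41.0625
χ² = Σ (O − E)² / E
  black solid: (368 − 369.5625)² / 369.5625 = 0.0066
  black white-spotted: (125 − 123.1875)² / 123.1875 = 0.0267
  brown solid: (122 − 123.1875)² / 123.1875 = 0.0114
  brown white-spotted: (42 − 41.0625)² / 41.0625 = 0.0214
χ² = 0.0066 + 0.0267 + 0.0114 + 0.0214 = 0.0661 ≈ 0.066
Degrees of freedom = 4 − 1 = 3; critical value at α = 0.05 is 7.815.
Since 0.066 < 7.815, we fail to reject the null hypothesis — the data are consistent with the 9:3:3:1 ratio.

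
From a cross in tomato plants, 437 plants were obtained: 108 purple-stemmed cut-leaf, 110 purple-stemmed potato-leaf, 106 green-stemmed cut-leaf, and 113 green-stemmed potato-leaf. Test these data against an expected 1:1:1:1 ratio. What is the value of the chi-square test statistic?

The 1:1:1:1 ratio has 4 parts, so with N = 437 the expected counts are:
  purple-stemmed cut-leaf: 437 × 1/4 = 109.25
  purple-stemmed potato-leaf: 437 × 1/4 = 109.25
  green-stemmed cut-leaf: 437 × 1/4 = 109.25
  green-stemmed potato-leaf: 437 × 1/4 = 109.25
χ² = Σ (O − E)² / E
  purple-stemmed cut-leaf: (108 − 109.25)² / 109.25 = 0.0143
  purple-stemmed potato-leaf: (110 − 109.25)² / 109.25 = 0.0051
  green-stemmed cut-leaf: (106 − 109.25)² / 109.25 = 0.0967
  green-stemmed potato-leaf: (113 − 109.25)² / 109.25 = 0.1287
χ² = 0.0143 + 0.0051 + 0.0967 + 0.1287 = 0.2448 ≈ 0.245

0.245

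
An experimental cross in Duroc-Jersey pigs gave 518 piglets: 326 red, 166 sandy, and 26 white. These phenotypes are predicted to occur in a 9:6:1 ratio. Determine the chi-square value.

Expected counts for N = 518 under a 9:6:1 ratio (total parts = 16):
  red: 518 × 9/16 = 291.375
  sandy: 518 × 6/16 = 194.25
  white: 518 × 1/16 = 32.375
χ² = Σ (O − E)² / E
  red: (326 − 291.375)² / 291.375 = 4.1146
  sandy: (166 − 194.25)² / 194.25 = 4.1084
  white: (26 − 32.375)² / 32.375 = 1.2553
χ² = 4.1146 + 4.1084 + 1.2553 = 9.4783 ≈ 9.478

9.478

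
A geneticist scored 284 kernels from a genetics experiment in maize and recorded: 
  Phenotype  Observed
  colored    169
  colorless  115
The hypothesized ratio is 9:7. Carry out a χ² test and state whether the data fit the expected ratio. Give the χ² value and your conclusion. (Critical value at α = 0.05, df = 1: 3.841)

Under the 9:7 hypothesis (Σ ratio = 16, N = 284):
  colored: 284 × 9/16 = 159.75
  colorless: 284 × 7/16 = 124.25
χ² = Σ (O − E)² / E
  colored: (169 − 159.75)² / 159.75 = 0.5356
  colorless: (115 − 124.25)² / 124.25 = 0.6886
χ² = 0.5356 + 0.6886 = 1.2242 ≈ 1.224
Degrees of freedom = 2 − 1 = 1; critical value at α = 0.05 is 3.841.
Since 1.224 < 3.841, we fail to reject the null hypothesis — the data are consistent with the 9:7 ratio.

1.224; consistent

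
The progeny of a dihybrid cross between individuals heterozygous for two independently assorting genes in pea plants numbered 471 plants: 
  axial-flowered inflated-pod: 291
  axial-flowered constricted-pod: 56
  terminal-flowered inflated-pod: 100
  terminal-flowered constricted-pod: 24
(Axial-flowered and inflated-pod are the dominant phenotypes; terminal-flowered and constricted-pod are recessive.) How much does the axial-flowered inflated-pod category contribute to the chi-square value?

A dihybrid F₂ with independent assortment and complete dominance at both loci gives a 9:3:3:1 phenotypic ratio.
Expected counts for N = 471 under a 9:3:3:1 ratio (total parts = 16):
  axial-flowered inflated-pod: 471 × 9/16 = 264.9375
  axial-flowered constricted-pod: 471 × 3/16 = 88.3125
  terminal-flowered inflated-pod: 471 × 3/16 = 88.3125
  terminal-flowered constricted-pod: 471 × 1/16 = 29.4375
Contribution of axial-flowered inflated-pod: (291 − 264.9375)² / 264.9375 = 2.5638

2.564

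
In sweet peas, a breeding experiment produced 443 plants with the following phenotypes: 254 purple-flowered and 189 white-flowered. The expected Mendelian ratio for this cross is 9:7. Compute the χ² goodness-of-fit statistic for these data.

Total ratio parts = 16. Expected numbers out of 443:
  purple-flowered: 443 × 9/16 = 249.1875
  white-flowered: 443 × 7/16 = 193.8125
χ² = Σ (O − E)² / E
  purple-flowered: (254 − 249.1875)² / 249.1875 = 0.0929
  white-flowered: (189 − 193.8125)² / 193.8125 = 0.1195
χ² = 0.0929 + 0.1195 = 0.2124 ≈ 0.212

0.212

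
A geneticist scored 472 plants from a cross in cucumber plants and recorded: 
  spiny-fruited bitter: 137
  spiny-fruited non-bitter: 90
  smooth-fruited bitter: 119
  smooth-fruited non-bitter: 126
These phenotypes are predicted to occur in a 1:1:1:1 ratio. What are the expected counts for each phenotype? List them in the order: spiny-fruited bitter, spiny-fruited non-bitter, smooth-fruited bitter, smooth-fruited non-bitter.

118, 118, 118, 118

The 1:1:1:1 ratio has 4 parts, so with N = 472 the expected counts are:
  spiny-fruited bitter: 472 × 1/4 = 118
  spiny-fruited non-bitter: 472 × 1/4 = 118
  smooth-fruited bitter: 472 × 1/4 = 118
  smooth-fruited non-bitter: 472 × 1/4 = 118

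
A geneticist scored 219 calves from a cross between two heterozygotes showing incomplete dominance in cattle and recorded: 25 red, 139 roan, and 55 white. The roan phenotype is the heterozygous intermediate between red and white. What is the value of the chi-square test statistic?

24.114

With incomplete dominance, a heterozygote × heterozygote cross gives a 1:2:1 phenotypic ratio.
Under the 1:2:1 hypothesis (Σ ratio = 4, N = 219):
  red: 219 × 1/4 = 54.75
  roan: 219 × 2/4 = 109.5
  white: 219 × 1/4 = 54.75
χ² = Σ (O − E)² / E
  red: (25 − 54.75)² / 54.75 = 16.1655
  roan: (139 − 109.5)² / 109.5 = 7.9475
  white: (55 − 54.75)² / 54.75 = 0.0011
χ² = 16.1655 + 7.9475 + 0.0011 = 24.1141 ≈ 24.114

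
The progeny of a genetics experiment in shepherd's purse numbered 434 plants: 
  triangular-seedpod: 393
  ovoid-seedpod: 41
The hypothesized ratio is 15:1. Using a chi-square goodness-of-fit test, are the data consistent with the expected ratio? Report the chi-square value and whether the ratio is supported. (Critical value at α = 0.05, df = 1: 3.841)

Under the 15:1 hypothesis (Σ ratio = 16, N = 434):
  triangular-seedpod: 434 × 15/16 = 406.875
  ovoid-seedpod: 434 × 1/16 = 27.125
χ² = Σ (O − E)² / E
  triangular-seedpod: (393 − 406.875)² / 406.875 = 0.4732
  ovoid-seedpod: (41 − 27.125)² / 27.125 = 7.0974
χ² = 0.4732 + 7.0974 = 7.5706 ≈ 7.571
Degrees of freedom = 2 − 1 = 1; critical value at α = 0.05 is 3.841.
Since 7.571 > 3.841, we reject the null hypothesis — the data do not fit the 15:1 ratio.

7.571; not consistent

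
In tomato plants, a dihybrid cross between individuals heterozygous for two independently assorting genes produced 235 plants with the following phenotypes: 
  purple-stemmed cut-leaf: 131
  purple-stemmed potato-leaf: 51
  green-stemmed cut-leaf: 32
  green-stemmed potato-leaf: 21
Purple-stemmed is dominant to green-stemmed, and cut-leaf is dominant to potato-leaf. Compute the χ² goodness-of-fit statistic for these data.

7.118

A dihybrid F₂ with independent assortment and complete dominance at both loci gives a 9:3:3:1 phenotypic ratio.
Total ratio parts = 16. Expected numbers out of 235:
  purple-stemmed cut-leaf: 235 × 9/16 = 132.1875
  purple-stemmed potato-leaf: 235 × 3/16 = 44.0625
  green-stemmed cut-leaf: 235 × 3/16 = 44.0625
  green-stemmed potato-leaf: 235 × 1/16 = 14.6875
χ² = Σ (O − E)² / E
  purple-stemmed cut-leaf: (131 − 132.1875)² / 132.1875 = 0.0107
  purple-stemmed potato-leaf: (51 − 44.0625)² / 44.0625 = 1.0923
  green-stemmed cut-leaf: (32 − 44.0625)² / 44.0625 = 3.3022
  green-stemmed potato-leaf: (21 − 14.6875)² / 14.6875 = 2.7130
χ² = 0.0107 + 1.0923 + 3.3022 + 2.7130 = 7.1182 ≈ 7.118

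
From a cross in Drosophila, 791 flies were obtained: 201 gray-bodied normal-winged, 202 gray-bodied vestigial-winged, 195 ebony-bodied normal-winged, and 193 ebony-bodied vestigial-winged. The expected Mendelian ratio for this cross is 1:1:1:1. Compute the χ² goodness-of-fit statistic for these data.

Expected counts for N = 791 under a 1:1:1:1 ratio (total parts = 4):
  gray-bodied normal-winged: 791 × 1/4 = 197.75
  gray-bodied vestigial-winged: 791 × 1/4 = 197.75
  ebony-bodied normal-winged: 791 × 1/4 = 197.75
  ebony-bodied vestigial-winged: 791 × 1/4 = 197.75
χ² = Σ (O − E)² / E
  gray-bodied normal-winged: (201 − 197.75)² / 197.75 = 0.0534
  gray-bodied vestigial-winged: (202 − 197.75)² / 197.75 = 0.0913
  ebony-bodied normal-winged: (195 − 197.75)² / 197.75 = 0.0382
  ebony-bodied vestigial-winged: (193 − 197.75)² / 197.75 = 0.1141
χ² = 0.0534 + 0.0913 + 0.0382 + 0.1141 = 0.297

0.297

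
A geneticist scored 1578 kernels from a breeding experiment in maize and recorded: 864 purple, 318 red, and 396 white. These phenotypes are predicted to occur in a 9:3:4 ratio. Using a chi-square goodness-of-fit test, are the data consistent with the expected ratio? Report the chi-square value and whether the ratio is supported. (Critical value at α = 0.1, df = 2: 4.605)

The 9:3:4 ratio has 16 parts, so with N = 1578 the expected counts are:
  purple: 1578 × 9/16 = 887.625
  red: 1578 × 3/16 = 295.875
  white: 1578 × 4/16 = 394.5
χ² = Σ (O − E)² / E
  purple: (864 − 887.625)² / 887.625 = 0.6288
  red: (318 − 295.875)² / 295.875 = 1.6545
  white: (396 − 394.5)² / 394.5 = 0.0057
χ² = 0.6288 + 1.6545 + 0.0057 = 2.289
Degrees of freedom = 3 − 1 = 2; critical value at α = 0.1 is 4.605.
Since 2.289 < 4.605, we fail to reject the null hypothesis — the data are consistent with the 9:3:4 ratio.

2.289; consistent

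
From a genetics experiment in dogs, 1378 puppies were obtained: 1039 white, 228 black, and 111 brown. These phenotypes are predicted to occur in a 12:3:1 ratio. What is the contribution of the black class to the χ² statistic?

3.571

Expected counts for N = 1378 under a 12:3:1 ratio (total parts = 16):
  white: 1378 × 12/16 = 1033.5
  black: 1378 × 3/16 = 258.375
  brown: 1378 × 1/16 = 86.125
Contribution of black: (228 − 258.375)² / 258.375 = 3.5709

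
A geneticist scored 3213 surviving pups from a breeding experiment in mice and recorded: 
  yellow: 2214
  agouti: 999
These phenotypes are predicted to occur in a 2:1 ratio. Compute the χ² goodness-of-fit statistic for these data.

Expected counts for N = 3213 under a 2:1 ratio (total parts = 3):
  yellow: 3213 × 2/3 = 2142
  agouti: 3213 × 1/3 = 1071
χ² = Σ (O − E)² / E
  yellow: (2214 − 2142)² / 2142 = 2.4202
  agouti: (999 − 1071)² / 1071 = 4.8403
χ² = 2.4202 + 4.8403 = 7.2605 ≈ 7.261

7.261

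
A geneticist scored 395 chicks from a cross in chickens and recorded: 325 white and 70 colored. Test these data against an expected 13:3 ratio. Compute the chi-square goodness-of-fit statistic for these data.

Total ratio parts = 16. Expected numbers out of 395:
  white: 395 × 13/16 = 320.9375
  colored: 395 × 3/16 = 74.0625
χ² = Σ (O − E)² / E
  white: (325 − 320.9375)² / 320.9375 = 0.0514
  colored: (70 − 74.0625)² / 74.0625 = 0.2228
χ² = 0.0514 + 0.2228 = 0.2742 ≈ 0.274

0.274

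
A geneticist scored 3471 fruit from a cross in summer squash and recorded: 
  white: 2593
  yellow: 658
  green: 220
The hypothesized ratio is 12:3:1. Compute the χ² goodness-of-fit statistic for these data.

Expected counts for N = 3471 under a 12:3:1 ratio (total parts = 16):
  white: 3471 × 12/16 = 2603.25
  yellow: 3471 × 3/16 = 650.8125
  green: 3471 × 1/16 = 216.9375
χ² = Σ (O − E)² / E
  white: (2593 − 2603.25)² / 2603.25 = 0.0404
  yellow: (658 − 650.8125)² / 650.8125 = 0.0794
  green: (220 − 216.9375)² / 216.9375 = 0.0432
χ² = 0.0404 + 0.0794 + 0.0432 = 0.163

0.163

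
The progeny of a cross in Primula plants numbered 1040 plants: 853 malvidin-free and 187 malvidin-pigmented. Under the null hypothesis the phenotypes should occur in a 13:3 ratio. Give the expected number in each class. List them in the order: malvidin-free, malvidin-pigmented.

845, 195

Under the 13:3 hypothesis (Σ ratio = 16, N = 1040):
  malvidin-free: 1040 × 13/16 = 845
  malvidin-pigmented: 1040 × 3/16 = 195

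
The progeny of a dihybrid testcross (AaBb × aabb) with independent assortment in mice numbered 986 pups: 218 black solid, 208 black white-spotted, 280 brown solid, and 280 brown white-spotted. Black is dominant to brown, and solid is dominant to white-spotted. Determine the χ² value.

18.414

A dihybrid testcross with independent assortment gives a 1:1:1:1 ratio.
Total ratio parts = 4. Expected numbers out of 986:
  black solid: 986 × 1/4 = 246.5
  black white-spotted: 986 × 1/4 = 246.5
  brown solid: 986 × 1/4 = 246.5
  brown white-spotted: 986 × 1/4 = 246.5
χ² = Σ (O − E)² / E
  black solid: (218 − 246.5)² / 246.5 = 3.2951
  black white-spotted: (208 − 246.5)² / 246.5 = 6.0132
  brown solid: (280 − 246.5)² / 246.5 = 4.5527
  brown white-spotted: (280 − 246.5)² / 246.5 = 4.5527
χ² = 3.2951 + 6.0132 + 4.5527 + 4.5527 = 18.4137 ≈ 18.414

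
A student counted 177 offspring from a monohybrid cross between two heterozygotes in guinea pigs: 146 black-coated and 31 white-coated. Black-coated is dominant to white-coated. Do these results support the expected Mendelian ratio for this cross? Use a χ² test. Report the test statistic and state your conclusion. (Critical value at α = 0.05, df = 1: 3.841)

5.290; not consistent

For a monohybrid cross between heterozygotes with complete dominance, the expected phenotypic ratio is 3:1.
Expected counts for N = 177 under a 3:1 ratio (total parts = 4):
  black-coated: 177 × 3/4 = 132.75
  white-coated: 177 × 1/4 = 44.25
χ² = Σ (O − E)² / E
  black-coated: (146 − 132.75)² / 132.75 = 1.3225
  white-coated: (31 − 44.25)² / 44.25 = 3.9675
χ² = 1.3225 + 3.9675 = 5.290
Degrees of freedom = 2 − 1 = 1; critical value at α = 0.05 is 3.841.
Since 5.290 > 3.841, we reject the null hypothesis — the data do not fit the 3:1 ratio.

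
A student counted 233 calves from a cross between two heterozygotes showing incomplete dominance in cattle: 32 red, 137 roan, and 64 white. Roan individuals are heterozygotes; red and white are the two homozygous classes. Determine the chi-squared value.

With incomplete dominance, a heterozygote × heterozygote cross gives a 1:2:1 phenotypic ratio.
Expected counts for N = 233 under a 1:2:1 ratio (total parts = 4):
  red: 233 × 1/4 = 58.25
  roan: 233 × 2/4 = 116.5
  white: 233 × 1/4 = 58.25
χ² = Σ (O − E)² / E
  red: (32 − 58.25)² / 58.25 = 11.8294
  roan: (137 − 116.5)² / 116.5 = 3.6073
  white: (64 − 58.25)² / 58.25 = 0.5676
χ² = 11.8294 + 3.6073 + 0.5676 = 16.0043 ≈ 16.004

16.004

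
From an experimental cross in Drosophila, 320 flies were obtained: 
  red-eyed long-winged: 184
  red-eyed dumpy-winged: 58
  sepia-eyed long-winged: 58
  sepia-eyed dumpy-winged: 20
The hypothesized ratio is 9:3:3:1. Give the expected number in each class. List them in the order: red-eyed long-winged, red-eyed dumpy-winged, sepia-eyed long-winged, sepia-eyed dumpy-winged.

Expected counts for N = 320 under a 9:3:3:1 ratio (total parts = 16):
  red-eyed long-winged: 320 × 9/16 = 180
  red-eyed dumpy-winged: 320 × 3/16 = 60
  sepia-eyed long-winged: 320 × 3/16 = 60
  sepia-eyed dumpy-winged: 320 × 1/16 = 20

180, 60, 60, 20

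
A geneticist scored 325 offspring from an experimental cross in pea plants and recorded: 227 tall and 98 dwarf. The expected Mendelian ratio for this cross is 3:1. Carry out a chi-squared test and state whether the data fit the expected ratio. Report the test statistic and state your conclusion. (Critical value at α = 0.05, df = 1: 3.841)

4.604; not consistent

The 3:1 ratio has 4 parts, so with N = 325 the expected counts are:
  tall: 325 × 3/4 = 243.75
  dwarf: 325 × 1/4 = 81.25
χ² = Σ (O − E)² / E
  tall: (227 − 243.75)² / 243.75 = 1.1510
  dwarf: (98 − 81.25)² / 81.25 = 3.4531
χ² = 1.1510 + 3.4531 = 4.6041 ≈ 4.604
Degrees of freedom = 2 − 1 = 1; critical value at α = 0.05 is 3.841.
Since 4.604 > 3.841, we reject the null hypothesis — the data do not fit the 3:1 ratio.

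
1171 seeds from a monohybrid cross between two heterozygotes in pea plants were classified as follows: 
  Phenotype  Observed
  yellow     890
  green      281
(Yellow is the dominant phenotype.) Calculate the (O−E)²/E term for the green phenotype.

For a monohybrid cross between heterozygotes with complete dominance, the expected phenotypic ratio is 3:1.
Expected counts for N = 1171 under a 3:1 ratio (total parts = 4):
  yellow: 1171 × 3/4 = 878.25
  green: 1171 × 1/4 = 292.75
Contribution of green: (281 − 292.75)² / 292.75 = 0.4716

0.472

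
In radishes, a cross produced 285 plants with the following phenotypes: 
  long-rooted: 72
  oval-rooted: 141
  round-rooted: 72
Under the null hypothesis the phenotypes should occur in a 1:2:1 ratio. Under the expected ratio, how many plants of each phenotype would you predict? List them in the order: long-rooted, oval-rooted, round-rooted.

71.25, 142.5, 71.25

Under the 1:2:1 hypothesis (Σ ratio = 4, N = 285):
  long-rooted: 285 × 1/4 = 71.25
  oval-rooted: 285 × 2/4 = 142.5
  round-rooted: 285 × 1/4 = 71.25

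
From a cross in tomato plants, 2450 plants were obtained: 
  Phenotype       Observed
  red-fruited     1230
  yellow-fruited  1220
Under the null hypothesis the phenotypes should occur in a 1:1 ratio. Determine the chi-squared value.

0.041

The 1:1 ratio has 2 parts, so with N = 2450 the expected counts are:
  red-fruited: 2450 × 1/2 = 1225
  yellow-fruited: 2450 × 1/2 = 1225
χ² = Σ (O − E)² / E
  red-fruited: (1230 − 1225)² / 1225 = 0.0204
  yellow-fruited: (1220 − 1225)² / 1225 = 0.0204
χ² = 0.0204 + 0.0204 = 0.0408 ≈ 0.041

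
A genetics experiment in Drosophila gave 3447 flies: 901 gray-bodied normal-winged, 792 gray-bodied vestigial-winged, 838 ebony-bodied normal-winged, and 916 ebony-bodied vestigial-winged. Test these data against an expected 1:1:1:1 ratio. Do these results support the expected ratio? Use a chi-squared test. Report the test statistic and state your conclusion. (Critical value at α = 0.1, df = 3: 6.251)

Expected counts for N = 3447 under a 1:1:1:1 ratio (total parts = 4):
  gray-bodied normal-winged: 3447 × 1/4 = 861.75
  gray-bodied vestigial-winged: 3447 × 1/4 = 861.75
  ebony-bodied normal-winged: 3447 × 1/4 = 861.75
  ebony-bodied vestigial-winged: 3447 × 1/4 = 861.75
χ² = Σ (O − E)² / E
  gray-bodied normal-winged: (901 − 861.75)² / 861.75 = 1.7877
  gray-bodied vestigial-winged: (792 − 861.75)² / 861.75 = 5.6456
  ebony-bodied normal-winged: (838 − 861.75)² / 861.75 = 0.6546
  ebony-bodied vestigial-winged: (916 − 861.75)² / 861.75 = 3.4152
χ² = 1.7877 + 5.6456 + 0.6546 + 3.4152 = 11.5031 ≈ 11.503
Degrees of freedom = 4 − 1 = 3; critical value at α = 0.1 is 6.251.
Since 11.503 > 6.251, we reject the null hypothesis — the data do not fit the 1:1:1:1 ratio.

11.503; not consistent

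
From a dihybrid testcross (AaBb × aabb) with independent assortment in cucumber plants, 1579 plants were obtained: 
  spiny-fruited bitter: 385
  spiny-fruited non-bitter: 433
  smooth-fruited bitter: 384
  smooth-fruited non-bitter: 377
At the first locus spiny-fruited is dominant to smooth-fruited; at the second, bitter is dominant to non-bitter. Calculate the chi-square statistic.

5.038

A dihybrid testcross with independent assortment gives a 1:1:1:1 ratio.
Total ratio parts = 4. Expected numbers out of 1579:
  spiny-fruited bitter: 1579 × 1/4 = 394.75
  spiny-fruited non-bitter: 1579 × 1/4 = 394.75
  smooth-fruited bitter: 1579 × 1/4 = 394.75
  smooth-fruited non-bitter: 1579 × 1/4 = 394.75
χ² = Σ (O − E)² / E
  spiny-fruited bitter: (385 − 394.75)² / 394.75 = 0.2408
  spiny-fruited non-bitter: (433 − 394.75)² / 394.75 = 3.7063
  smooth-fruited bitter: (384 − 394.75)² / 394.75 = 0.2927
  smooth-fruited non-bitter: (377 − 394.75)² / 394.75 = 0.7981
χ² = 0.2408 + 3.7063 + 0.2927 + 0.7981 = 5.0379 ≈ 5.038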